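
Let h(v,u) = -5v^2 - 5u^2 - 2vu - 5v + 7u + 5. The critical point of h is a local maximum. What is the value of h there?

∂h/∂v = -10v - 2u - 5 = 0 and ∂h/∂u = -2v - 10u + 7 = 0, so (v, u) = (-2/3, 5/6).
The Hessian has h_{vv} = -10, h_{uu} = -10, h_{vu} = -2, giving D = 96 > 0 with h_{vv} < 0, so the point is a local maximum.
h(-2/3, 5/6) = 115/12.

115/12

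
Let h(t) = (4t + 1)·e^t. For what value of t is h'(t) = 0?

-5/4

h'(t) = 4·e^t + (4t + 1)·1·e^t = (4t + 5)·e^t. Since e^t > 0, the only critical point is t = -5/4.
h''(-5/4) has the same sign as 4 > 0, so this is a local minimum.
h(-5/4) = (-4)·e^(-5/4) ≈ -1.1460.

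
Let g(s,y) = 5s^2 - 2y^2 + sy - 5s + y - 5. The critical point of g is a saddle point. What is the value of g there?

∂g/∂s = 10s + y - 5 = 0 and ∂g/∂y = s - 4y + 1 = 0, so (s, y) = (19/41, 15/41).
The Hessian has g_{ss} = 10, g_{yy} = -4, g_{sy} = 1, giving D = -41 < 0, so the point is a saddle point.
g(19/41, 15/41) = -245/41.

-245/41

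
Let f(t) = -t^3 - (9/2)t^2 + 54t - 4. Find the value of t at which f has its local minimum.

-6

f'(t) = -3t^2 - 9t + 54 = 0 at t = -6, 3.
Second-derivative test with f''(t) = -6t - 9: f''(-6) = 27 > 0 ⇒ local minimum; f''(3) = -27 < 0 ⇒ local maximum.
Thus f has its local minimum at t = -6, with value -274.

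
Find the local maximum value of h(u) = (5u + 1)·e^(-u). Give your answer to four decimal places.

By the product rule, h'(u) = (-5u + 4)·e^(-u). Since e^(-u) > 0, the only critical point is u = 4/5.
h''(4/5) has the same sign as -5 < 0, so this is a local maximum.
h(4/5) = (5)·e^(-4/5) ≈ 2.2466.

2.2466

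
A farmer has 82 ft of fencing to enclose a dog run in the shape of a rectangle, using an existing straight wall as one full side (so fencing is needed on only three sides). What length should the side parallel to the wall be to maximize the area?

Let the sides perpendicular to the wall have length x and the parallel side y, so 2x + y = 82 and the area is A = xy = x(82 − 2x).
A'(x) = 82 − 4x = 0 gives x = 41/2, and A''(x) = −4 < 0 confirms a maximum.
Then y = 82 − 2·41/2 = 41 and A = 1681/2.

41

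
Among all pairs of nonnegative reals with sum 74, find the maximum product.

With x + y = 74, the product is P(x) = x(74 − x).
P'(x) = 74 − 2x = 0 gives x = 37; P'' = −2 < 0, so this is the maximum.
P = 37·37 = 1369.

1369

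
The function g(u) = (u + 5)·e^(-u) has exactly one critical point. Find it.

-4

By the product rule, g'(u) = (-u - 4)·e^(-u). Since e^(-u) > 0, the only critical point is u = -4.
g''(-4) has the same sign as -1 < 0, so this is a local maximum.
g(-4) = (1)·e^(4) ≈ 54.5982.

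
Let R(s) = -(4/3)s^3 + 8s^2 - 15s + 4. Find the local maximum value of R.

R'(s) = -4s^2 + 16s - 15. Setting R'(s) = 0 gives s ∈ {3/2, 5/2}.
Since R''(s) = -8s + 16, we get R''(3/2) = 4 > 0 ⇒ local minimum; R''(5/2) = -4 < 0 ⇒ local maximum.
So the local maximum value is R(5/2) = -13/3.

-13/3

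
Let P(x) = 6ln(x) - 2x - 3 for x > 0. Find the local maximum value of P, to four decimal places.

-2.4083

P'(x) = 6/x − 2 = 0 gives x = 3.
P''(x) = -6/x², which is negative for x > 0, so this is a local maximum.
P(3) = 6·ln(3) - 6 - 3 ≈ -2.4083.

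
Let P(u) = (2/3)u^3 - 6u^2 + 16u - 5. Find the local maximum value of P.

25/3

P'(u) = 2u^2 - 12u + 16. Setting P'(u) = 0 gives u ∈ {2, 4}.
P''(u) = 4u - 12. P''(2) = -4 < 0 ⇒ local maximum; P''(4) = 4 > 0 ⇒ local minimum.
The local maximum is P(2) = 25/3.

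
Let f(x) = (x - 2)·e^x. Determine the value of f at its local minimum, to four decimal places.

-2.7183

Differentiating with the product rule gives f'(x) = (x - 1)·e^x. Since e^x > 0, the only critical point is x = 1.
f''(1) has the same sign as 1 > 0, so this is a local minimum.
f(1) = (-1)·e^(1) ≈ -2.7183.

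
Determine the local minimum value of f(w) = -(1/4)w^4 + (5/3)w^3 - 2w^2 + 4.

f'(w) = -w^3 + 5w^2 - 4w. Setting f'(w) = 0 gives w ∈ {0, 1, 4}.
f''(w) = -3w^2 + 10w - 4. f''(0) = -4 < 0 ⇒ local maximum; f''(1) = 3 > 0 ⇒ local minimum; f''(4) = -12 < 0 ⇒ local maximum.
Thus f has its local minimum at w = 1, with value 41/12.

41/12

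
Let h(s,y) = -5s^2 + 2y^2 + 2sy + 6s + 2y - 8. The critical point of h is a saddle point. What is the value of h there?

-81/11

∂h/∂s = -10s + 2y + 6 = 0 and ∂h/∂y = 2s + 4y + 2 = 0, so (s, y) = (5/11, -8/11).
The Hessian has h_{ss} = -10, h_{yy} = 4, h_{sy} = 2, giving D = -44 < 0, so the point is a saddle point.
h(5/11, -8/11) = -81/11.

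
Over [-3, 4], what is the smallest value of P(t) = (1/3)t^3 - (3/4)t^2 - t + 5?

-31/4

The derivative is t^2 - (3/2)t - 1, which vanishes at t = -1/2 and t = 2.
Candidates: P(-3) = -31/4,  P(-1/2) = 253/48,  P(2) = 8/3,  P(4) = 31/3.
So the minimum is P(-3) = -31/4.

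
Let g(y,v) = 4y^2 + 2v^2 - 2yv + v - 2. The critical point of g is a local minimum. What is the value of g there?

-15/7

∂g/∂y = 8y - 2v = 0 and ∂g/∂v = -2y + 4v + 1 = 0, so (y, v) = (-1/14, -2/7).
The Hessian has g_{yy} = 8, g_{vv} = 4, g_{yv} = -2, giving D = 28 > 0 with g_{yy} > 0, so the point is a local minimum.
g(-1/14, -2/7) = -15/7.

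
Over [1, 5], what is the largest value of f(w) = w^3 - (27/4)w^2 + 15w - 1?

121/4

f'(w) = 3w^2 - (27/2)w + 15, which vanishes at w = 2 and w = 5/2.
Evaluating at the critical points and endpoints: f(1) = 33/4, f(2) = 10, f(5/2) = 159/16, f(5) = 121/4.
Hence the absolute maximum is 121/4 at w = 5.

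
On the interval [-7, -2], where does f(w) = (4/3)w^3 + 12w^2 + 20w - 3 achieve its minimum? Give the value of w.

Differentiating, f'(w) = 4w^2 + 24w + 20; whose only zero in [-7, -2] is w = -5.
Evaluating at the critical points and endpoints: f(-7) = -37/3,  f(-5) = 91/3,  f(-2) = -17/3.
Hence the absolute minimum is -37/3 at w = -7.

-7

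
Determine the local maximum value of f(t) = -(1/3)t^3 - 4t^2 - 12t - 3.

23/3

f'(t) = -t^2 - 8t - 12. Setting f'(t) = 0 gives t ∈ {-6, -2}.
Since f''(t) = -2t - 8, we get f''(-6) = 4 > 0 ⇒ local minimum; f''(-2) = -4 < 0 ⇒ local maximum.
Thus f has its local maximum at t = -2, with value 23/3.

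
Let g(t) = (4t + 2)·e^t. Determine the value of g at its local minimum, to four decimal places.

-0.8925

g'(t) = 4·e^t + (4t + 2)·1·e^t = (4t + 6)·e^t. Since e^t > 0, the only critical point is t = -3/2.
g''(-3/2) has the same sign as 4 > 0, so this is a local minimum.
g(-3/2) = (-4)·e^(-3/2) ≈ -0.8925.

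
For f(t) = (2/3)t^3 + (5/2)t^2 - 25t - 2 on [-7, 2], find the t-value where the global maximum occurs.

f'(t) = 2t^2 + 5t - 25, whose only zero in [-7, 2] is t = -5.
Evaluating at the critical points and endpoints: f(-7) = 401/6; f(-5) = 613/6; f(2) = -110/3.
The maximum over the interval is 613/6, attained at t = -5.

-5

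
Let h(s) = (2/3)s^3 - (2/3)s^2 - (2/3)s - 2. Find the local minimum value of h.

-8/3

h'(s) = 2s^2 - (4/3)s - 2/3. Setting h'(s) = 0 gives s ∈ {-1/3, 1}.
Since h''(s) = 4s - 4/3, we get h''(-1/3) = -8/3 < 0 ⇒ local maximum; h''(1) = 8/3 > 0 ⇒ local minimum.
Thus h has its local minimum at s = 1, with value -8/3.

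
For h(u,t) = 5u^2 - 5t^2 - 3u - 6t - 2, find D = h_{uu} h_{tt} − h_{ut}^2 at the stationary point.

-100

∂h/∂u = 10u - 3 = 0 and ∂h/∂t = -10t - 6 = 0, so (u, t) = (3/10, -3/5).
The Hessian has h_{uu} = 10, h_{tt} = -10, h_{ut} = 0, giving D = -100 < 0, so the point is a saddle point.
D = (10)·(-10) − (0)^2 = -100.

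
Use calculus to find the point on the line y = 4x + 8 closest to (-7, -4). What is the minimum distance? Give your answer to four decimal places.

3.8806

Minimize D(x)^2 = (x + 7)^2 + (4x + 12)^2.
d/dx[D^2] = 2(x + 7) + 2·4·(4x + 12) = 0 ⇒ x = -55/17.
Then y = -84/17 and the distance is √(256/17) ≈ 3.8806.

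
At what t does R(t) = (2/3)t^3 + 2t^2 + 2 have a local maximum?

-2

R'(t) = 2t^2 + 4t = 0 at t = -2, 0.
Second-derivative test with R''(t) = 4t + 4: R''(-2) = -4 < 0 ⇒ local maximum; R''(0) = 4 > 0 ⇒ local minimum.
So the local maximum value is R(-2) = 14/3.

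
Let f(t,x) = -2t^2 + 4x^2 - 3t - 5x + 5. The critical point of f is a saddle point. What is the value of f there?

∂f/∂t = -4t - 3 = 0 and ∂f/∂x = 8x - 5 = 0, so (t, x) = (-3/4, 5/8).
The Hessian has f_{tt} = -4, f_{xx} = 8, f_{tx} = 0, giving D = -32 < 0, so the point is a saddle point.
f(-3/4, 5/8) = 73/16.

73/16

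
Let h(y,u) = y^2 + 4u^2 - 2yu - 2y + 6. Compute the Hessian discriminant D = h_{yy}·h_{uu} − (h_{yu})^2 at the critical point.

∂h/∂y = 2y - 2u - 2 = 0 and ∂h/∂u = -2y + 8u = 0, so (y, u) = (4/3, 1/3).
The Hessian has h_{yy} = 2, h_{uu} = 8, h_{yu} = -2, giving D = 12 > 0 with h_{yy} > 0, so the point is a local minimum.
D = (2)·(8) − (-2)^2 = 12.

12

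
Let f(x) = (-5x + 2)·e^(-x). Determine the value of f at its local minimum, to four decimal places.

f'(x) = (-5)·e^(-x) + (-5x + 2)·(-1)·e^(-x) = (5x - 7)·e^(-x). Since e^(-x) > 0, the only critical point is x = 7/5.
f''(7/5) has the same sign as 5 > 0, so this is a local minimum.
f(7/5) = (-5)·e^(-7/5) ≈ -1.2330.

-1.2330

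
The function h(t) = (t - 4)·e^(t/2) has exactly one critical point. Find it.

2

Differentiating with the product rule gives h'(t) = ((1/2)t - 1)·e^(t/2). Since e^(t/2) > 0, the only critical point is t = 2.
h''(2) has the same sign as 1/2 > 0, so this is a local minimum.
h(2) = (-2)·e^(1) ≈ -5.4366.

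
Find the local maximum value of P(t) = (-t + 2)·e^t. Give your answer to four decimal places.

By the product rule, P'(t) = (-t + 1)·e^t. Since e^t > 0, the only critical point is t = 1.
P''(1) has the same sign as -1 < 0, so this is a local maximum.
P(1) = (1)·e^(1) ≈ 2.7183.

2.7183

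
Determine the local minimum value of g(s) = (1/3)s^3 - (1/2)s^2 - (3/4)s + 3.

15/8

g'(s) = s^2 - s - 3/4 = 0 at s = -1/2, 3/2.
Since g''(s) = 2s - 1, we get g''(-1/2) = -2 < 0 ⇒ local maximum; g''(3/2) = 2 > 0 ⇒ local minimum.
The local minimum is g(3/2) = 15/8.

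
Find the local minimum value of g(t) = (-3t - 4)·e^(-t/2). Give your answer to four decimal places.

Differentiating with the product rule gives g'(t) = ((3/2)t - 1)·e^(-t/2). Since e^(-t/2) > 0, the only critical point is t = 2/3.
g''(2/3) has the same sign as 3/2 > 0, so this is a local minimum.
g(2/3) = (-6)·e^(-1/3) ≈ -4.2992.

-4.2992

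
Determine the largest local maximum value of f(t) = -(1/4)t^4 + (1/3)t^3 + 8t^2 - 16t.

f'(t) = -t^3 + t^2 + 16t - 16. Setting f'(t) = 0 gives t ∈ {-4, 1, 4}.
f''(t) = -3t^2 + 2t + 16. f''(-4) = -40 < 0 ⇒ local maximum; f''(1) = 15 > 0 ⇒ local minimum; f''(4) = -24 < 0 ⇒ local maximum.
Thus f has its largest local maximum at t = -4, with value 320/3.

320/3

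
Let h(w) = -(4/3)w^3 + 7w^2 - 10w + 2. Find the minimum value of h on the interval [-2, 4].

-34/3

The derivative is -4w^2 + 14w - 10, which vanishes at w = 1 and w = 5/2.
Evaluating at the critical points and endpoints: h(-2) = 182/3, h(1) = -7/3, h(5/2) = -1/12, h(4) = -34/3.
Hence the absolute minimum is -34/3 at w = 4.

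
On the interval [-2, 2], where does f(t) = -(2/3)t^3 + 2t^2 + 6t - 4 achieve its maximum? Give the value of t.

2

Differentiating, f'(t) = -2t^2 + 4t + 6; whose only zero in [-2, 2] is t = -1.
Evaluating at the critical points and endpoints: f(-2) = -8/3; f(-1) = -22/3; f(2) = 32/3.
The maximum over the interval is 32/3, attained at t = 2.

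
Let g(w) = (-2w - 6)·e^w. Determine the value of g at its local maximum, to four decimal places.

Differentiating with the product rule gives g'(w) = (-2w - 8)·e^w. Since e^w > 0, the only critical point is w = -4.
g''(-4) has the same sign as -2 < 0, so this is a local maximum.
g(-4) = (2)·e^(-4) ≈ 0.0366.

0.0366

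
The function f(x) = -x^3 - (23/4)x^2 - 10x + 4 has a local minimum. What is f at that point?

f'(x) = -3x^2 - (23/2)x - 10 = 0 at x = -5/2, -4/3.
f''(x) = -6x - 23/2. f''(-5/2) = 7/2 > 0 ⇒ local minimum; f''(-4/3) = -7/2 < 0 ⇒ local maximum.
So the local minimum value is f(-5/2) = 139/16.

139/16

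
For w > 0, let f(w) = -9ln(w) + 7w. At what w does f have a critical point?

9/7

f'(w) = -9/w + 7 = 0 gives w = 9/7.
f''(w) = 9/w², which is positive for w > 0, so this is a local minimum.
f(9/7) = -9·ln(9/7) + 9 ≈ 6.7382.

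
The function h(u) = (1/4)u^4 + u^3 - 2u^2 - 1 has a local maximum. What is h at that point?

h'(u) = u^3 + 3u^2 - 4u. Setting h'(u) = 0 gives u ∈ {-4, 0, 1}.
h''(u) = 3u^2 + 6u - 4. h''(-4) = 20 > 0 ⇒ local minimum; h''(0) = -4 < 0 ⇒ local maximum; h''(1) = 5 > 0 ⇒ local minimum.
Thus h has its local maximum at u = 0, with value -1.

-1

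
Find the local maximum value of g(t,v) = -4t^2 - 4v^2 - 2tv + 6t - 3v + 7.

∂g/∂t = -8t - 2v + 6 = 0 and ∂g/∂v = -2t - 8v - 3 = 0, so (t, v) = (9/10, -3/5).
The Hessian has g_{tt} = -8, g_{vv} = -8, g_{tv} = -2, giving D = 60 > 0 with g_{tt} < 0, so the point is a local maximum.
g(9/10, -3/5) = 53/5.

53/5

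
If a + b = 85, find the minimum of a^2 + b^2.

7225/2

With a + b = 85, a^2 + b^2 = a^2 + (85 − a)^2.
The derivative 2a − 2(85 − a) = 4a − 170 vanishes at a = 85/2; second derivative 4 > 0, a minimum.
The minimum is 2·(85/2)^2 = 7225/2.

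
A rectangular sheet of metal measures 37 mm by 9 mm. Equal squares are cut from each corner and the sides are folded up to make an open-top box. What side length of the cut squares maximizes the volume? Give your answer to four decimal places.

2.0964

With cut size x, the volume is V(x) = x(37 − 2x)(9 − 2x) for 0 < x < 4.5.
V'(x) = 12x^2 − 184x + 333. Setting V'(x) = 0 gives x ≈ 2.0964 (the root in (0, 4.5)).
V''(x) = 24x − 184 is negative there, so this is the maximum; V ≈ 330.6249.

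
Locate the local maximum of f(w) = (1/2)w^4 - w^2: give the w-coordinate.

0

Critical points: f'(w) = 2w^3 - 2w vanishes at w = -1, 0, 1.
f''(w) = 6w^2 - 2. f''(-1) = 4 > 0 ⇒ local minimum; f''(0) = -2 < 0 ⇒ local maximum; f''(1) = 4 > 0 ⇒ local minimum.
The local maximum is f(0) = 0.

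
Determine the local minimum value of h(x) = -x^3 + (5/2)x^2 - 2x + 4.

h'(x) = -3x^2 + 5x - 2. Setting h'(x) = 0 gives x ∈ {2/3, 1}.
Second-derivative test with h''(x) = -6x + 5: h''(2/3) = 1 > 0 ⇒ local minimum; h''(1) = -1 < 0 ⇒ local maximum.
The local minimum is h(2/3) = 94/27.

94/27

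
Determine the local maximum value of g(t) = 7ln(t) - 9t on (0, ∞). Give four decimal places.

g'(t) = 7/t − 9 = 0 gives t = 7/9.
g''(t) = -7/t², which is negative for t > 0, so this is a local maximum.
g(7/9) = 7·ln(7/9) - 7 ≈ -8.7592.

-8.7592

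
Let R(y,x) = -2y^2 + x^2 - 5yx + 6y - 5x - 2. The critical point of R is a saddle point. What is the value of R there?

-230/33

∂R/∂y = -4y - 5x + 6 = 0 and ∂R/∂x = -5y + 2x - 5 = 0, so (y, x) = (-13/33, 50/33).
The Hessian has R_{yy} = -4, R_{xx} = 2, R_{yx} = -5, giving D = -33 < 0, so the point is a saddle point.
R(-13/33, 50/33) = -230/33.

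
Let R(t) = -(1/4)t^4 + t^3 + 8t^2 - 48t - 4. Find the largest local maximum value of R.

188

R'(t) = -t^3 + 3t^2 + 16t - 48 = 0 at t = -4, 3, 4.
Since R''(t) = -3t^2 + 6t + 16, we get R''(-4) = -56 < 0 ⇒ local maximum; R''(3) = 7 > 0 ⇒ local minimum; R''(4) = -8 < 0 ⇒ local maximum.
Thus R has its largest local maximum at t = -4, with value 188.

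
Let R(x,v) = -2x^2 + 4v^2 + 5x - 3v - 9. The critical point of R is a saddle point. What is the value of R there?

-103/16

∂R/∂x = -4x + 5 = 0 and ∂R/∂v = 8v - 3 = 0, so (x, v) = (5/4, 3/8).
The Hessian has R_{xx} = -4, R_{vv} = 8, R_{xv} = 0, giving D = -32 < 0, so the point is a saddle point.
R(5/4, 3/8) = -103/16.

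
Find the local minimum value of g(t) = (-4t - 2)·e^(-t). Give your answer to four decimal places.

-2.4261

By the product rule, g'(t) = (4t - 2)·e^(-t). Since e^(-t) > 0, the only critical point is t = 1/2.
g''(1/2) has the same sign as 4 > 0, so this is a local minimum.
g(1/2) = (-4)·e^(-1/2) ≈ -2.4261.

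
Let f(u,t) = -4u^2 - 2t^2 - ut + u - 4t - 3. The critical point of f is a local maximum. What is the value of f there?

-23/31

∂f/∂u = -8u - t + 1 = 0 and ∂f/∂t = -u - 4t - 4 = 0, so (u, t) = (8/31, -33/31).
The Hessian has f_{uu} = -8, f_{tt} = -4, f_{ut} = -1, giving D = 31 > 0 with f_{uu} < 0, so the point is a local maximum.
f(8/31, -33/31) = -23/31.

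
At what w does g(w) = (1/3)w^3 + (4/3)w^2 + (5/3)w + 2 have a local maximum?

g'(w) = w^2 + (8/3)w + 5/3 = 0 at w = -5/3, -1.
Second-derivative test with g''(w) = 2w + 8/3: g''(-5/3) = -2/3 < 0 ⇒ local maximum; g''(-1) = 2/3 > 0 ⇒ local minimum.
Thus g has its local maximum at w = -5/3, with value 112/81.

-5/3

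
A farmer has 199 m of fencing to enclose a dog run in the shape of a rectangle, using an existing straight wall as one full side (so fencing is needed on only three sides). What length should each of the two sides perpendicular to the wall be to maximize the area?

Let the sides perpendicular to the wall have length x and the parallel side y, so 2x + y = 199 and the area is A = xy = x(199 − 2x).
A'(x) = 199 − 4x = 0 gives x = 199/4, and A''(x) = −4 < 0 confirms a maximum.
Then y = 199 − 2·199/4 = 199/2 and A = 39601/8.

199/4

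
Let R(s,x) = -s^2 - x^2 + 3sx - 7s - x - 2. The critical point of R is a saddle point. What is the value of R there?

-81/5

∂R/∂s = -2s + 3x - 7 = 0 and ∂R/∂x = 3s - 2x - 1 = 0, so (s, x) = (17/5, 23/5).
The Hessian has R_{ss} = -2, R_{xx} = -2, R_{sx} = 3, giving D = -5 < 0, so the point is a saddle point.
R(17/5, 23/5) = -81/5.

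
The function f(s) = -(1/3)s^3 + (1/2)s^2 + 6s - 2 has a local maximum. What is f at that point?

f'(s) = -s^2 + s + 6 = 0 at s = -2, 3.
Since f''(s) = -2s + 1, we get f''(-2) = 5 > 0 ⇒ local minimum; f''(3) = -5 < 0 ⇒ local maximum.
So the local maximum value is f(3) = 23/2.

23/2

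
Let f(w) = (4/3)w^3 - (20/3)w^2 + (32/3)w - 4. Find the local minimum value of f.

Critical points: f'(w) = 4w^2 - (40/3)w + 32/3 vanishes at w = 4/3, 2.
Since f''(w) = 8w - 40/3, we get f''(4/3) = -8/3 < 0 ⇒ local maximum; f''(2) = 8/3 > 0 ⇒ local minimum.
Thus f has its local minimum at w = 2, with value 4/3.

4/3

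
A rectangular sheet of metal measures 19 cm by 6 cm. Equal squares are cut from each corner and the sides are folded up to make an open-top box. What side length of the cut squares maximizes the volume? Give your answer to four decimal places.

1.3629

With cut size x, the volume is V(x) = x(19 − 2x)(6 − 2x) for 0 < x < 3.
V'(x) = 12x^2 − 100x + 114. Setting V'(x) = 0 gives x ≈ 1.3629 (the root in (0, 3)).
V''(x) = 24x − 100 is negative there, so this is the maximum; V ≈ 72.6221.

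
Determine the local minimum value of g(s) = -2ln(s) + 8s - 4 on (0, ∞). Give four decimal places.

g'(s) = -2/s + 8 = 0 gives s = 1/4.
g''(s) = 2/s², which is positive for s > 0, so this is a local minimum.
g(1/4) = -2·ln(1/4) + 2 - 4 ≈ 0.7726.

0.7726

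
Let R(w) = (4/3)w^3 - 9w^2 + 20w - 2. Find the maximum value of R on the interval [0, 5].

119/3

R'(w) = 4w^2 - 18w + 20, which vanishes at w = 2 and w = 5/2.
Candidates: R(0) = -2,  R(2) = 38/3,  R(5/2) = 151/12,  R(5) = 119/3.
The maximum over the interval is 119/3, attained at w = 5.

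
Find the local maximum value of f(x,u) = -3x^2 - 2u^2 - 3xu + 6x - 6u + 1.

∂f/∂x = -6x - 3u + 6 = 0 and ∂f/∂u = -3x - 4u - 6 = 0, so (x, u) = (14/5, -18/5).
The Hessian has f_{xx} = -6, f_{uu} = -4, f_{xu} = -3, giving D = 15 > 0 with f_{xx} < 0, so the point is a local maximum.
f(14/5, -18/5) = 101/5.

101/5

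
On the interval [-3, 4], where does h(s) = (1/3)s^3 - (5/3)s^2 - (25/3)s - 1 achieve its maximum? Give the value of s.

The derivative is s^2 - (10/3)s - 25/3, whose only zero in [-3, 4] is s = -5/3.
Evaluating at the critical points and endpoints: h(-3) = 0; h(-5/3) = 544/81; h(4) = -119/3.
The maximum over the interval is 544/81, attained at s = -5/3.

-5/3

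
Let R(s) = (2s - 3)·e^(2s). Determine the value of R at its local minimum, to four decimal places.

-7.3891

Differentiating with the product rule gives R'(s) = (4s - 4)·e^(2s). Since e^(2s) > 0, the only critical point is s = 1.
R''(1) has the same sign as 4 > 0, so this is a local minimum.
R(1) = (-1)·e^(2) ≈ -7.3891.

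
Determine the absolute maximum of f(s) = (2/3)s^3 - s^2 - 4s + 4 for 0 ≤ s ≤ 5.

f'(s) = 2s^2 - 2s - 4, whose only zero in [0, 5] is s = 2.
Candidates: f(0) = 4; f(2) = -8/3; f(5) = 127/3.
The maximum over the interval is 127/3, attained at s = 5.

127/3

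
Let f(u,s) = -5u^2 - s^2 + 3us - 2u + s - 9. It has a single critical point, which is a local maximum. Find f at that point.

-96/11

∂f/∂u = -10u + 3s - 2 = 0 and ∂f/∂s = 3u - 2s + 1 = 0, so (u, s) = (-1/11, 4/11).
The Hessian has f_{uu} = -10, f_{ss} = -2, f_{us} = 3, giving D = 11 > 0 with f_{uu} < 0, so the point is a local maximum.
f(-1/11, 4/11) = -96/11.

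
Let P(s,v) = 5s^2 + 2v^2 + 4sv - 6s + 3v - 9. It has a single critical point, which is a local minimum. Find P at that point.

∂P/∂s = 10s + 4v - 6 = 0 and ∂P/∂v = 4s + 4v + 3 = 0, so (s, v) = (3/2, -9/4).
The Hessian has P_{ss} = 10, P_{vv} = 4, P_{sv} = 4, giving D = 24 > 0 with P_{ss} > 0, so the point is a local minimum.
P(3/2, -9/4) = -135/8.

-135/8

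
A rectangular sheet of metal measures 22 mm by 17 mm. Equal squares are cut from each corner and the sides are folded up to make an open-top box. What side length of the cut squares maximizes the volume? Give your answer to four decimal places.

3.1708

With cut size x, the volume is V(x) = x(22 − 2x)(17 − 2x) for 0 < x < 8.5.
V'(x) = 12x^2 − 156x + 374. Setting V'(x) = 0 gives x ≈ 3.1708 (the root in (0, 8.5)).
V''(x) = 24x − 156 is negative there, so this is the maximum; V ≈ 529.1859.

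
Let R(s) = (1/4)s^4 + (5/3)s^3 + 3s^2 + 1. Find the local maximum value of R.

R'(s) = s^3 + 5s^2 + 6s. Setting R'(s) = 0 gives s ∈ {-3, -2, 0}.
Second-derivative test with R''(s) = 3s^2 + 10s + 6: R''(-3) = 3 > 0 ⇒ local minimum; R''(-2) = -2 < 0 ⇒ local maximum; R''(0) = 6 > 0 ⇒ local minimum.
Thus R has its local maximum at s = -2, with value 11/3.

11/3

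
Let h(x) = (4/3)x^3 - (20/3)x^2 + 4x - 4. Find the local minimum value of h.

h'(x) = 4x^2 - (40/3)x + 4 = 0 at x = 1/3, 3.
Second-derivative test with h''(x) = 8x - 40/3: h''(1/3) = -32/3 < 0 ⇒ local maximum; h''(3) = 32/3 > 0 ⇒ local minimum.
Thus h has its local minimum at x = 3, with value -16.

-16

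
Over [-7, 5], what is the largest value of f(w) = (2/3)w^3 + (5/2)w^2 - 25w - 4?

The derivative is 2w^2 + 5w - 25, which vanishes at w = -5 and w = 5/2.
Candidates: f(-7) = 389/6; f(-5) = 601/6; f(5/2) = -971/24; f(5) = 101/6.
So the maximum is f(-5) = 601/6.

601/6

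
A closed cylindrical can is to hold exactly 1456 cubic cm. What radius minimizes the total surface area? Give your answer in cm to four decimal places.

With radius r and height h, πr²h = 1456 so h = 1456/(πr²), and S(r) = 2πr² + 2πrh = 2πr² + 2·1456/r.
S'(r) = 4πr − 2·1456/r² = 0 ⇒ r³ = 1456/(2π), so r ≈ 6.1422 and h = 2r ≈ 12.2845.
S''(r) = 4π + 4·1456/r³ > 0, so this is the minimum; S ≈ 711.1406.

6.1422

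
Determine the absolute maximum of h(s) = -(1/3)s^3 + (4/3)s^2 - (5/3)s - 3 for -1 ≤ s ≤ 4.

h'(s) = -s^2 + (8/3)s - 5/3, which vanishes at s = 1 and s = 5/3.
Evaluating at the critical points and endpoints: h(-1) = 1/3, h(1) = -11/3, h(5/3) = -293/81, h(4) = -29/3.
Hence the absolute maximum is 1/3 at s = -1.

1/3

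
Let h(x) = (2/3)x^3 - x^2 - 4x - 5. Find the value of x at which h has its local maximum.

Critical points: h'(x) = 2x^2 - 2x - 4 vanishes at x = -1, 2.
h''(x) = 4x - 2. h''(-1) = -6 < 0 ⇒ local maximum; h''(2) = 6 > 0 ⇒ local minimum.
The local maximum is h(-1) = -8/3.

-1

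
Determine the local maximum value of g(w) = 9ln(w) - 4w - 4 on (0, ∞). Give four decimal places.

g'(w) = 9/w − 4 = 0 gives w = 9/4.
g''(w) = -9/w², which is negative for w > 0, so this is a local maximum.
g(9/4) = 9·ln(9/4) - 9 - 4 ≈ -5.7016.

-5.7016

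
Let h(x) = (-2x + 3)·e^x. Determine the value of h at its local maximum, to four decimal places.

3.2974

Differentiating with the product rule gives h'(x) = (-2x + 1)·e^x. Since e^x > 0, the only critical point is x = 1/2.
h''(1/2) has the same sign as -2 < 0, so this is a local maximum.
h(1/2) = (2)·e^(1/2) ≈ 3.2974.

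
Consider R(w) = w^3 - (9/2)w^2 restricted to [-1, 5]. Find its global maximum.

25/2

Differentiating, R'(w) = 3w^2 - 9w; which vanishes at w = 0 and w = 3.
Candidates: R(-1) = -11/2, R(0) = 0, R(3) = -27/2, R(5) = 25/2.
The maximum over the interval is 25/2, attained at w = 5.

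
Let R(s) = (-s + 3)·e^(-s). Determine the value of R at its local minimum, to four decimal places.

-0.0183

Differentiating with the product rule gives R'(s) = (s - 4)·e^(-s). Since e^(-s) > 0, the only critical point is s = 4.
R''(4) has the same sign as 1 > 0, so this is a local minimum.
R(4) = (-1)·e^(-4) ≈ -0.0183.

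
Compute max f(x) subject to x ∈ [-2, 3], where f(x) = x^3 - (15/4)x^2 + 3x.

9/4

Differentiating, f'(x) = 3x^2 - (15/2)x + 3; which vanishes at x = 1/2 and x = 2.
Candidates: f(-2) = -29; f(1/2) = 11/16; f(2) = -1; f(3) = 9/4.
Hence the absolute maximum is 9/4 at x = 3.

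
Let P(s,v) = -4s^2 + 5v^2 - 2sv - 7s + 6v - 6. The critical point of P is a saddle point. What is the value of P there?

-487/84

∂P/∂s = -8s - 2v - 7 = 0 and ∂P/∂v = -2s + 10v + 6 = 0, so (s, v) = (-29/42, -31/42).
The Hessian has P_{ss} = -8, P_{vv} = 10, P_{sv} = -2, giving D = -84 < 0, so the point is a saddle point.
P(-29/42, -31/42) = -487/84.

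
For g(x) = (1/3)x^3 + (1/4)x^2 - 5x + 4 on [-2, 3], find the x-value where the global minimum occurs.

g'(x) = x^2 + (1/2)x - 5, whose only zero in [-2, 3] is x = 2.
Compare values at every candidate in [-2, 3]: g(-2) = 37/3,  g(2) = -7/3,  g(3) = 1/4.
Hence the absolute minimum is -7/3 at x = 2.

2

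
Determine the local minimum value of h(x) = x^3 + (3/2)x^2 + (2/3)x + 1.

h'(x) = 3x^2 + 3x + 2/3 = 0 at x = -2/3, -1/3.
h''(x) = 6x + 3. h''(-2/3) = -1 < 0 ⇒ local maximum; h''(-1/3) = 1 > 0 ⇒ local minimum.
The local minimum is h(-1/3) = 49/54.

49/54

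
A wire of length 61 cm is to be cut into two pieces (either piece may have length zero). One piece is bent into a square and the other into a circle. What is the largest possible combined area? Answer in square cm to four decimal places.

296.1078

Let x be the length used for the square. Square side x/4; circle radius (61−x)/(2π).
A(x) = (x/4)² + π·((61−x)/(2π))² = x²/16 + (61−x)²/(4π) for 0 ≤ x ≤ 61. A'(x) = x/8 − (61−x)/(2π) = 0 gives x = 4·61/(π+4) ≈ 34.1660.
A'' > 0, so the interior critical point is a minimum; the maximum is at an endpoint. A(0) = 296.1078 and A(61) = 232.5625, so the largest area is 296.1078.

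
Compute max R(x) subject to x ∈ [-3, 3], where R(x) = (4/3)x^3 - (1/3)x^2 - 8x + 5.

14

Differentiating, R'(x) = 4x^2 - (2/3)x - 8; which vanishes at x = -4/3 and x = 3/2.
Candidates: R(-3) = -10; R(-4/3) = 965/81; R(3/2) = -13/4; R(3) = 14.
The maximum over the interval is 14, attained at x = 3.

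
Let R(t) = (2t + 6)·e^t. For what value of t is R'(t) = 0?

-4

By the product rule, R'(t) = (2t + 8)·e^t. Since e^t > 0, the only critical point is t = -4.
R''(-4) has the same sign as 2 > 0, so this is a local minimum.
R(-4) = (-2)·e^(-4) ≈ -0.0366.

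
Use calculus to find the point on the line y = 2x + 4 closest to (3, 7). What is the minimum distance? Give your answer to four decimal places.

Minimize D(x)^2 = (x - 3)^2 + (2x - 3)^2.
d/dx[D^2] = 2(x - 3) + 2·2·(2x - 3) = 0 ⇒ x = 9/5.
Then y = 38/5 and the distance is √(9/5) ≈ 1.3416.

1.3416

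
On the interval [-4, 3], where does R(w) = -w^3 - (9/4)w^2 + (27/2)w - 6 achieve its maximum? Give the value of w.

The derivative is -3w^2 - (9/2)w + 27/2, which vanishes at w = -3 and w = 3/2.
Evaluating at the critical points and endpoints: R(-4) = -32, R(-3) = -159/4, R(3/2) = 93/16, R(3) = -51/4.
So the maximum is R(3/2) = 93/16.

3/2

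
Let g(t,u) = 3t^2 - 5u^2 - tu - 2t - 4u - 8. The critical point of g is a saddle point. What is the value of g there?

-452/61

∂g/∂t = 6t - u - 2 = 0 and ∂g/∂u = -t - 10u - 4 = 0, so (t, u) = (16/61, -26/61).
The Hessian has g_{tt} = 6, g_{uu} = -10, g_{tu} = -1, giving D = -61 < 0, so the point is a saddle point.
g(16/61, -26/61) = -452/61.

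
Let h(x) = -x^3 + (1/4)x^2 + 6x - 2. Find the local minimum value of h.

h'(x) = -3x^2 + (1/2)x + 6 = 0 at x = -4/3, 3/2.
Since h''(x) = -6x + 1/2, we get h''(-4/3) = 17/2 > 0 ⇒ local minimum; h''(3/2) = -17/2 < 0 ⇒ local maximum.
The local minimum is h(-4/3) = -194/27.

-194/27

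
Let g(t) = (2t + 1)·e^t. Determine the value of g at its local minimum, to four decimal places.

By the product rule, g'(t) = (2t + 3)·e^t. Since e^t > 0, the only critical point is t = -3/2.
g''(-3/2) has the same sign as 2 > 0, so this is a local minimum.
g(-3/2) = (-2)·e^(-3/2) ≈ -0.4463.

-0.4463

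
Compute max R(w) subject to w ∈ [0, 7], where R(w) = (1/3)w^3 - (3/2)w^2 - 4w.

77/6

The derivative is w^2 - 3w - 4, whose only zero in [0, 7] is w = 4.
Evaluating at the critical points and endpoints: R(0) = 0, R(4) = -56/3, R(7) = 77/6.
Hence the absolute maximum is 77/6 at w = 7.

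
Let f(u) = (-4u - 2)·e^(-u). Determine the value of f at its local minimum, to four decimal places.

Differentiating with the product rule gives f'(u) = (4u - 2)·e^(-u). Since e^(-u) > 0, the only critical point is u = 1/2.
f''(1/2) has the same sign as 4 > 0, so this is a local minimum.
f(1/2) = (-4)·e^(-1/2) ≈ -2.4261.

-2.4261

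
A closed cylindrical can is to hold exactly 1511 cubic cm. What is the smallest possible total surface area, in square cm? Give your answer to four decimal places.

728.9384

With radius r and height h, πr²h = 1511 so h = 1511/(πr²), and S(r) = 2πr² + 2πrh = 2πr² + 2·1511/r.
S'(r) = 4πr − 2·1511/r² = 0 ⇒ r³ = 1511/(2π), so r ≈ 6.2186 and h = 2r ≈ 12.4373.
S''(r) = 4π + 4·1511/r³ > 0, so this is the minimum; S ≈ 728.9384.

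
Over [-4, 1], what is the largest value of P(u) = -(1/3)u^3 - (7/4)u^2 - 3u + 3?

25/3

P'(u) = -u^2 - (7/2)u - 3, which vanishes at u = -2 and u = -3/2.
Evaluating at the critical points and endpoints: P(-4) = 25/3; P(-2) = 14/3; P(-3/2) = 75/16; P(1) = -25/12.
The maximum over the interval is 25/3, attained at u = -4.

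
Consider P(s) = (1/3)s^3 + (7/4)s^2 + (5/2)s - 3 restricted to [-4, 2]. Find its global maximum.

35/3

P'(s) = s^2 + (7/2)s + 5/2, which vanishes at s = -5/2 and s = -1.
Candidates: P(-4) = -19/3, P(-5/2) = -169/48, P(-1) = -49/12, P(2) = 35/3.
The maximum over the interval is 35/3, attained at s = 2.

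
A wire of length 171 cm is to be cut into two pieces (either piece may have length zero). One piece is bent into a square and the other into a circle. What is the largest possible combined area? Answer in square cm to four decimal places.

Let x be the length used for the square. Square side x/4; circle radius (171−x)/(2π).
A(x) = (x/4)² + π·((171−x)/(2π))² = x²/16 + (171−x)²/(4π) for 0 ≤ x ≤ 171. A'(x) = x/8 − (171−x)/(2π) = 0 gives x = 4·171/(π+4) ≈ 95.7770.
A'' > 0, so the interior critical point is a minimum; the maximum is at an endpoint. A(0) = 2326.9248 and A(171) = 1827.5625, so the largest area is 2326.9248.

2326.9248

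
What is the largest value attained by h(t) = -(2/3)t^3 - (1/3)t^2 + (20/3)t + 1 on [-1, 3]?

656/81

The derivative is -2t^2 - (2/3)t + 20/3, whose only zero in [-1, 3] is t = 5/3.
Compare values at every candidate in [-1, 3]: h(-1) = -16/3,  h(5/3) = 656/81,  h(3) = 0.
Hence the absolute maximum is 656/81 at t = 5/3.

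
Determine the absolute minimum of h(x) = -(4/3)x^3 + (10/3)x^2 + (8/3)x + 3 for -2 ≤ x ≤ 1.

205/81

h'(x) = -4x^2 + (20/3)x + 8/3, whose only zero in [-2, 1] is x = -1/3.
Evaluating at the critical points and endpoints: h(-2) = 65/3; h(-1/3) = 205/81; h(1) = 23/3.
So the minimum is h(-1/3) = 205/81.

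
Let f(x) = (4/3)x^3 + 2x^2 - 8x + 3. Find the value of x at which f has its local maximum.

f'(x) = 4x^2 + 4x - 8 = 0 at x = -2, 1.
Second-derivative test with f''(x) = 8x + 4: f''(-2) = -12 < 0 ⇒ local maximum; f''(1) = 12 > 0 ⇒ local minimum.
So the local maximum value is f(-2) = 49/3.

-2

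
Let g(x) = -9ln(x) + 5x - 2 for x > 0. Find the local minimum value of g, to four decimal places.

1.7099

g'(x) = -9/x + 5 = 0 gives x = 9/5.
g''(x) = 9/x², which is positive for x > 0, so this is a local minimum.
g(9/5) = -9·ln(9/5) + 9 - 2 ≈ 1.7099.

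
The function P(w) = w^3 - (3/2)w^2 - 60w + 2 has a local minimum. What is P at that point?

-421/2

Critical points: P'(w) = 3w^2 - 3w - 60 vanishes at w = -4, 5.
Second-derivative test with P''(w) = 6w - 3: P''(-4) = -27 < 0 ⇒ local maximum; P''(5) = 27 > 0 ⇒ local minimum.
So the local minimum value is P(5) = -421/2.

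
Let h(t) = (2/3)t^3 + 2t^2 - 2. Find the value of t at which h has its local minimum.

Critical points: h'(t) = 2t^2 + 4t vanishes at t = -2, 0.
Since h''(t) = 4t + 4, we get h''(-2) = -4 < 0 ⇒ local maximum; h''(0) = 4 > 0 ⇒ local minimum.
So the local minimum value is h(0) = -2.

0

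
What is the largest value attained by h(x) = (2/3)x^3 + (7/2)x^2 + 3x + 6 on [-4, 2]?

The derivative is 2x^2 + 7x + 3, which vanishes at x = -3 and x = -1/2.
Candidates: h(-4) = 22/3, h(-3) = 21/2, h(-1/2) = 127/24, h(2) = 94/3.
Hence the absolute maximum is 94/3 at x = 2.

94/3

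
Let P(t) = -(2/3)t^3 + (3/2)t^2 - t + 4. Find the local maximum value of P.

Critical points: P'(t) = -2t^2 + 3t - 1 vanishes at t = 1/2, 1.
Since P''(t) = -4t + 3, we get P''(1/2) = 1 > 0 ⇒ local minimum; P''(1) = -1 < 0 ⇒ local maximum.
The local maximum is P(1) = 23/6.

23/6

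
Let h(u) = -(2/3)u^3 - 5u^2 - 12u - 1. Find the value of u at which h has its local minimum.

Critical points: h'(u) = -2u^2 - 10u - 12 vanishes at u = -3, -2.
h''(u) = -4u - 10. h''(-3) = 2 > 0 ⇒ local minimum; h''(-2) = -2 < 0 ⇒ local maximum.
Thus h has its local minimum at u = -3, with value 8.

-3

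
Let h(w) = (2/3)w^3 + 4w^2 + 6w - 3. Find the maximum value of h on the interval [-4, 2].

h'(w) = 2w^2 + 8w + 6, which vanishes at w = -3 and w = -1.
Compare values at every candidate in [-4, 2]: h(-4) = -17/3, h(-3) = -3, h(-1) = -17/3, h(2) = 91/3.
Hence the absolute maximum is 91/3 at w = 2.

91/3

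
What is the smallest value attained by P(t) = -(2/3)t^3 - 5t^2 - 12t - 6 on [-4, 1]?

Differentiating, P'(t) = -2t^2 - 10t - 12; which vanishes at t = -3 and t = -2.
Compare values at every candidate in [-4, 1]: P(-4) = 14/3, P(-3) = 3, P(-2) = 10/3, P(1) = -71/3.
Hence the absolute minimum is -71/3 at t = 1.

-71/3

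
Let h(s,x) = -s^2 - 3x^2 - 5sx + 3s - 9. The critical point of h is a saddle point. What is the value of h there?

∂h/∂s = -2s - 5x + 3 = 0 and ∂h/∂x = -5s - 6x = 0, so (s, x) = (-18/13, 15/13).
The Hessian has h_{ss} = -2, h_{xx} = -6, h_{sx} = -5, giving D = -13 < 0, so the point is a saddle point.
h(-18/13, 15/13) = -144/13.

-144/13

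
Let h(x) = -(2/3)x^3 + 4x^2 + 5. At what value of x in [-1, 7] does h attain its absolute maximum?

The derivative is -2x^2 + 8x, which vanishes at x = 0 and x = 4.
Evaluating at the critical points and endpoints: h(-1) = 29/3; h(0) = 5; h(4) = 79/3; h(7) = -83/3.
So the maximum is h(4) = 79/3.

4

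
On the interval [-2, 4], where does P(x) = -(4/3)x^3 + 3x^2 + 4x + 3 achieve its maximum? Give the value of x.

Differentiating, P'(x) = -4x^2 + 6x + 4; which vanishes at x = -1/2 and x = 2.
Evaluating at the critical points and endpoints: P(-2) = 53/3,  P(-1/2) = 23/12,  P(2) = 37/3,  P(4) = -55/3.
Hence the absolute maximum is 53/3 at x = -2.

-2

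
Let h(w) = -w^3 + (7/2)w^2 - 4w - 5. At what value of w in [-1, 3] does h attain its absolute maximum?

Differentiating, h'(w) = -3w^2 + 7w - 4; which vanishes at w = 1 and w = 4/3.
Candidates: h(-1) = 7/2; h(1) = -13/2; h(4/3) = -175/27; h(3) = -25/2.
So the maximum is h(-1) = 7/2.

-1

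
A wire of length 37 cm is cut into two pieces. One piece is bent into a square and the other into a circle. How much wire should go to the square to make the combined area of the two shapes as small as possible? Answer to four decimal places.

Let x be the length used for the square. Square side x/4; circle radius (37−x)/(2π).
A(x) = (x/4)² + π·((37−x)/(2π))² = x²/16 + (37−x)²/(4π) for 0 ≤ x ≤ 37. A'(x) = x/8 − (37−x)/(2π) = 0 gives x = 4·37/(π+4) ≈ 20.7237.
A'' = 1/8 + 1/(2π) > 0, so this gives the minimum combined area; x ≈ 20.7237 cm to the square.

20.7237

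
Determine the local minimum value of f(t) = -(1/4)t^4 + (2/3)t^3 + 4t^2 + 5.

f'(t) = -t^3 + 2t^2 + 8t = 0 at t = -2, 0, 4.
Second-derivative test with f''(t) = -3t^2 + 4t + 8: f''(-2) = -12 < 0 ⇒ local maximum; f''(0) = 8 > 0 ⇒ local minimum; f''(4) = -24 < 0 ⇒ local maximum.
The local minimum is f(0) = 5.

5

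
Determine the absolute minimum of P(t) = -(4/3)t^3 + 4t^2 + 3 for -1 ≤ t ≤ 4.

The derivative is -4t^2 + 8t, which vanishes at t = 0 and t = 2.
Compare values at every candidate in [-1, 4]: P(-1) = 25/3; P(0) = 3; P(2) = 25/3; P(4) = -55/3.
The minimum over the interval is -55/3, attained at t = 4.

-55/3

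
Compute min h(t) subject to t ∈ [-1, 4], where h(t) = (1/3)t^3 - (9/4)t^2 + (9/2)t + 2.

-61/12

The derivative is t^2 - (9/2)t + 9/2, which vanishes at t = 3/2 and t = 3.
Evaluating at the critical points and endpoints: h(-1) = -61/12, h(3/2) = 77/16, h(3) = 17/4, h(4) = 16/3.
The minimum over the interval is -61/12, attained at t = -1.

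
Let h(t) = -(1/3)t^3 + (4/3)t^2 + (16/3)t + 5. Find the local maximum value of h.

h'(t) = -t^2 + (8/3)t + 16/3 = 0 at t = -4/3, 4.
Since h''(t) = -2t + 8/3, we get h''(-4/3) = 16/3 > 0 ⇒ local minimum; h''(4) = -16/3 < 0 ⇒ local maximum.
So the local maximum value is h(4) = 79/3.

79/3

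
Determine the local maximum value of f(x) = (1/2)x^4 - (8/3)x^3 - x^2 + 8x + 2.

41/6

f'(x) = 2x^3 - 8x^2 - 2x + 8 = 0 at x = -1, 1, 4.
Second-derivative test with f''(x) = 6x^2 - 16x - 2: f''(-1) = 20 > 0 ⇒ local minimum; f''(1) = -12 < 0 ⇒ local maximum; f''(4) = 30 > 0 ⇒ local minimum.
So the local maximum value is f(1) = 41/6.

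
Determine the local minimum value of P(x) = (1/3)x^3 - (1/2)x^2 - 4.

-25/6

Critical points: P'(x) = x^2 - x vanishes at x = 0, 1.
Second-derivative test with P''(x) = 2x - 1: P''(0) = -1 < 0 ⇒ local maximum; P''(1) = 1 > 0 ⇒ local minimum.
The local minimum is P(1) = -25/6.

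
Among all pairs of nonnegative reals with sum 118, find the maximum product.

With x + y = 118, the product is P(x) = x(118 − x).
P'(x) = 118 − 2x = 0 gives x = 59; P'' = −2 < 0, so this is the maximum.
P = 59·59 = 3481.

3481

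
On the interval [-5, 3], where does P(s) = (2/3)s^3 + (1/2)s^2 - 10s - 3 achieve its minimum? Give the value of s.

The derivative is 2s^2 + s - 10, which vanishes at s = -5/2 and s = 2.
Evaluating at the critical points and endpoints: P(-5) = -143/6,  P(-5/2) = 353/24,  P(2) = -47/3,  P(3) = -21/2.
So the minimum is P(-5) = -143/6.

-5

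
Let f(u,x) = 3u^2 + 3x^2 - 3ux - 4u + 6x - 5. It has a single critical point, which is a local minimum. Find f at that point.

∂f/∂u = 6u - 3x - 4 = 0 and ∂f/∂x = -3u + 6x + 6 = 0, so (u, x) = (2/9, -8/9).
The Hessian has f_{uu} = 6, f_{xx} = 6, f_{ux} = -3, giving D = 27 > 0 with f_{uu} > 0, so the point is a local minimum.
f(2/9, -8/9) = -73/9.

-73/9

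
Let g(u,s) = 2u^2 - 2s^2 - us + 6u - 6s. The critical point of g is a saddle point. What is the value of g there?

-36/17

∂g/∂u = 4u - s + 6 = 0 and ∂g/∂s = -u - 4s - 6 = 0, so (u, s) = (-30/17, -18/17).
The Hessian has g_{uu} = 4, g_{ss} = -4, g_{us} = -1, giving D = -17 < 0, so the point is a saddle point.
g(-30/17, -18/17) = -36/17.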